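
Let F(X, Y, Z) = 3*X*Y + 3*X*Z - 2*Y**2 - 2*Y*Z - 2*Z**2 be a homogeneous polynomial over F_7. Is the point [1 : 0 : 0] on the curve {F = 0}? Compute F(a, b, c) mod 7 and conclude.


F(1,0,0) ≡ 0 (mod 7); P is on the curve.

Evaluate F(1, 0, 0) term-by-term (mod 7).
  3*X*Y ↦ 3·1·0·1 = 0
  3*X*Z ↦ 3·1·1·0 = 0
  -2*Y**2 ↦ -2·1·0·1 = 0
  -2*Y*Z ↦ -2·1·0·0 = 0
  -2*Z**2 ↦ -2·1·1·0 = 0
Sum: F(1, 0, 0) = (0) + (0) + (0) + (0) + (0) = 0.
Reducing mod 7: 0 ≡ 0 (mod 7).
Since F(a, b, c) ≡ 0 (mod 7), P lies on the curve.


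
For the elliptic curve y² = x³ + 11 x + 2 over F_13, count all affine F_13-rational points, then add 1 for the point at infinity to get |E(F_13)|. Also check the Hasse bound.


Affine points = {(1, 1), (1, 12), (3, 6), (3, 7), (5, 0), (8, 2), (8, 11), (12, 4), (12, 9)}; affine count = 9; |E(F_13)| = 10.

Discriminant check: Δ ∝ 4a³ + 27b² = 4·11³ + 27·2² = 4·1331 + 27·4 ≡ 11 (mod 13). Nonzero ⇒ E is nonsingular.
For each x ∈ F_13, compute rhs = x³ + 11·x + 2 mod 13, then count y ∈ F_13 with y² ≡ rhs.
  x = 0: rhs = 2, matching y values: none (0 points).
  x = 1: rhs = 1, matching y values: 1, 12 (2 points).
  x = 2: rhs = 6, matching y values: none (0 points).
  x = 3: rhs = 10, matching y values: 6, 7 (2 points).
  x = 4: rhs = 6, matching y values: none (0 points).
  x = 5: rhs = 0, matching y values: 0 (1 points).
  x = 6: rhs = 11, matching y values: none (0 points).
  x = 7: rhs = 6, matching y values: none (0 points).
  x = 8: rhs = 4, matching y values: 2, 11 (2 points).
  x = 9: rhs = 11, matching y values: none (0 points).
  x = 10: rhs = 7, matching y values: none (0 points).
  x = 11: rhs = 11, matching y values: none (0 points).
  x = 12: rhs = 3, matching y values: 4, 9 (2 points).
Total affine count: 9.
Full point count |E(F_13)| = 9 + 1 = 10.
Hasse bound: |10 − (13+1)| = |-4| = 4 ≤ 2√13 ≈ 7.2111 ✓.


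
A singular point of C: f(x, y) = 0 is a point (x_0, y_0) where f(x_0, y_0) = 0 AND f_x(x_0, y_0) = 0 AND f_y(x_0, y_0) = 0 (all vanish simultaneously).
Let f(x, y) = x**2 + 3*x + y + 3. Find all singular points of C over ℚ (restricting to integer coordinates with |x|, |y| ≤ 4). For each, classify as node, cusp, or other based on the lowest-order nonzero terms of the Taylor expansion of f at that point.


No singular points in the scanned grid; C is smooth there.

Compute partial derivatives:
  f_x = 2*x + 3.
  f_y = 1.
f_y = 1 is a nonzero constant, so f_y never vanishes: no point (x, y) can satisfy f = f_x = f_y = 0. In particular no (x, y) ∈ {−4, ..., 4}² is singular; the curve is smooth.


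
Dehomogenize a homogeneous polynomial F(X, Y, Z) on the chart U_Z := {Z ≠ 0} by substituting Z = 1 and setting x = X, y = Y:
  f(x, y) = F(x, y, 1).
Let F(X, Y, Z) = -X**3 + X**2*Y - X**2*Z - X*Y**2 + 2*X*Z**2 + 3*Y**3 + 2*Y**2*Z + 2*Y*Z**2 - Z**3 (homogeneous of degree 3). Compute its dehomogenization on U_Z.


f(x, y) = -x**3 + x**2*y - x**2 - x*y**2 + 2*x + 3*y**3 + 2*y**2 + 2*y - 1

On U_Z we set Z = 1. Each monomial c·X^i·Y^j·Z^k in F becomes c·x^i·y^j·1^k = c·x^i·y^j.
Substituting Z = 1: F(X, Y, 1) = -x**3 + x**2*y - x**2 - x*y**2 + 2*x + 3*y**3 + 2*y**2 + 2*y - 1.
Note: deg(f) ≤ deg(F) = 3; strict inequality happens when F is divisible by Z (lost terms).


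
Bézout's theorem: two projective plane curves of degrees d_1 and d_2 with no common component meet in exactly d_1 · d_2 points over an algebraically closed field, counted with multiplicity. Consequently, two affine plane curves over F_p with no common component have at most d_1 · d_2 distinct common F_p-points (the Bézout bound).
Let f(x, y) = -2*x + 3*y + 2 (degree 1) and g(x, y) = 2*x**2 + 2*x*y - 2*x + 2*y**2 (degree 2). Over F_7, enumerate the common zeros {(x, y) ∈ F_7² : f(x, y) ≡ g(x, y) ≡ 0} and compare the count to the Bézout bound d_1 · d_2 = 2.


Common zeros: {(1, 0), (5, 5)}; count = 2; Bézout bound = 2.

deg(f) = 1, deg(g) = 2, so Bézout bound = 2.
Scan x ∈ F_7. For each x, list the y ∈ F_7 with f(x, y) ≡ 0 and those with g(x, y) ≡ 0 (mod 7); the common zeros in that column are the intersection.
  x = 0: f ≡ 0 at y ∈ {4}; g ≡ 0 at y ∈ {0}; common: ∅.
  x = 1: f ≡ 0 at y ∈ {0}; g ≡ 0 at y ∈ {0, 6}; common: {0}.
  x = 2: f ≡ 0 at y ∈ {3}; g ≡ 0 at y ∈ ∅; common: ∅.
  x = 3: f ≡ 0 at y ∈ {6}; g ≡ 0 at y ∈ ∅; common: ∅.
  x = 4: f ≡ 0 at y ∈ {2}; g ≡ 0 at y ∈ ∅; common: ∅.
  x = 5: f ≡ 0 at y ∈ {5}; g ≡ 0 at y ∈ {4, 5}; common: {5}.
  x = 6: f ≡ 0 at y ∈ {1}; g ≡ 0 at y ∈ {4}; common: ∅.
Collecting: common zeros = {(1, 0), (5, 5)}, so the count is 2.
Comparison with the Bézout bound: 2 ≤ 2 = deg(f)·deg(g), as expected for curves with no common component (the bound is attained).


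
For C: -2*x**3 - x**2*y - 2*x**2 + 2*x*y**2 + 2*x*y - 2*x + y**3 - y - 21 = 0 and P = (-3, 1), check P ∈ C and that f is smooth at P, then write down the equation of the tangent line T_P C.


Tangent line at P: -34*x - 25*y - 77 = 0.

Step 1: f(-3, 1) = 0, so P lies on C.
Step 2: partial derivatives
  f_x(x, y) = -6*x**2 - 2*x*y - 4*x + 2*y**2 + 2*y - 2, f_y(x, y) = -x**2 + 4*x*y + 2*x + 3*y**2 - 1.
  f_x(P) = -34, f_y(P) = -25 (gradient nonzero, so P is smooth).
Step 3: tangent line at P: -34·(x − -3) + -25·(y − 1) = 0.
Expanding: -34*x - 25*y - 77 = 0.


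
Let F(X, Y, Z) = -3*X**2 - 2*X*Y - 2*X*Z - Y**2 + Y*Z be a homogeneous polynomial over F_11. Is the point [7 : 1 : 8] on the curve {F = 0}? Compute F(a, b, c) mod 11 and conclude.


F(7,1,8) ≡ 9 (mod 11); P is NOT on the curve.

Evaluate F(7, 1, 8) term-by-term (mod 11).
  -3*X**2 ↦ -3·49·1·1 = -147
  -2*X*Y ↦ -2·7·1·1 = -14
  -2*X*Z ↦ -2·7·1·8 = -112
  -Y**2 ↦ -1·1·1·1 = -1
  Y*Z ↦ 1·1·1·8 = 8
Sum: F(7, 1, 8) = (-147) + (-14) + (-112) + (-1) + (8) = -266.
Reducing mod 11: -266 ≡ 9 (mod 11).
Since F(a, b, c) ≡ 9 ≠ 0 (mod 11), P does NOT lie on the curve.


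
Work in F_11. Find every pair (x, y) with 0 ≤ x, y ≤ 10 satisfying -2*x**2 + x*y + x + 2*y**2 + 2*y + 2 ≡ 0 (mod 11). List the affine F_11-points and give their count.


Affine F_11-points: {(1, 5), (1, 10), (2, 4), (2, 5), (6, 3), (6, 4), (7, 3), (7, 9), (9, 2), (9, 9), (10, 6), (10, 10)}; count = 12.

For each of the 121 pairs (x, y) ∈ F_11², evaluate f(x, y) mod 11. Record the zeros.
  x = 0: [0↦2, 1↦6, 2↦3, 3↦4, 4↦9, 5↦7, 6↦9, 7↦4, 8↦3, 9↦6, 10↦2]  zeros at y ∈ ∅
  x = 1: [0↦1, 1↦6, 2↦4, 3↦6, 4↦1, 5↦0, 6↦3, 7↦10, 8↦10, 9↦3, 10↦0]  zeros at y ∈ {5, 10}
  x = 2: [0↦7, 1↦2, 2↦1, 3↦4, 4↦0, 5↦0, 6↦4, 7↦1, 8↦2, 9↦7, 10↦5]  zeros at y ∈ {4, 5}
  x = 3: [0↦9, 1↦5, 2↦5, 3↦9, 4↦6, 5↦7, 6↦1, 7↦10, 8↦1, 9↦7, 10↦6]  zeros at y ∈ ∅
  x = 4: [0↦7, 1↦4, 2↦5, 3↦10, 4↦8, 5↦10, 6↦5, 7↦4, 8↦7, 9↦3, 10↦3]  zeros at y ∈ ∅
  x = 5: [0↦1, 1↦10, 2↦1, 3↦7, 4↦6, 5↦9, 6↦5, 7↦5, 8↦9, 9↦6, 10↦7]  zeros at y ∈ ∅
  x = 6: [0↦2, 1↦1, 2↦4, 3↦0, 4↦0, 5↦4, 6↦1, 7↦2, 8↦7, 9↦5, 10↦7]  zeros at y ∈ {3, 4}
  x = 7: [0↦10, 1↦10, 2↦3, 3↦0, 4↦1, 5↦6, 6↦4, 7↦6, 8↦1, 9↦0, 10↦3]  zeros at y ∈ {3, 9}
  x = 8: [0↦3, 1↦4, 2↦9, 3↦7, 4↦9, 5↦4, 6↦3, 7↦6, 8↦2, 9↦2, 10↦6]  zeros at y ∈ ∅
  x = 9: [0↦3, 1↦5, 2↦0, 3↦10, 4↦2, 5↦9, 6↦9, 7↦2, 8↦10, 9↦0, 10↦5]  zeros at y ∈ {2, 9}
  x = 10: [0↦10, 1↦2, 2↦9, 3↦9, 4↦2, 5↦10, 6↦0, 7↦5, 8↦3, 9↦5, 10↦0]  zeros at y ∈ {6, 10}
Collecting zeros: affine points = {(1, 5), (1, 10), (2, 4), (2, 5), (6, 3), (6, 4), (7, 3), (7, 9), (9, 2), (9, 9), (10, 6), (10, 10)}.
Total count |C(F_11)_aff| = 12.


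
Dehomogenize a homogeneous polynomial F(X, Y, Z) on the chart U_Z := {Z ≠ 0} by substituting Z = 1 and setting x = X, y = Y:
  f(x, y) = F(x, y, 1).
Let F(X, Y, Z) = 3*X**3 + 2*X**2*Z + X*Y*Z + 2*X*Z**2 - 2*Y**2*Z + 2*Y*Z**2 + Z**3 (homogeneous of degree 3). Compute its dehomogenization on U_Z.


f(x, y) = 3*x**3 + 2*x**2 + x*y + 2*x - 2*y**2 + 2*y + 1

On U_Z we set Z = 1. Each monomial c·X^i·Y^j·Z^k in F becomes c·x^i·y^j·1^k = c·x^i·y^j.
Substituting Z = 1: F(X, Y, 1) = 3*x**3 + 2*x**2 + x*y + 2*x - 2*y**2 + 2*y + 1.
Note: deg(f) ≤ deg(F) = 3; strict inequality happens when F is divisible by Z (lost terms).


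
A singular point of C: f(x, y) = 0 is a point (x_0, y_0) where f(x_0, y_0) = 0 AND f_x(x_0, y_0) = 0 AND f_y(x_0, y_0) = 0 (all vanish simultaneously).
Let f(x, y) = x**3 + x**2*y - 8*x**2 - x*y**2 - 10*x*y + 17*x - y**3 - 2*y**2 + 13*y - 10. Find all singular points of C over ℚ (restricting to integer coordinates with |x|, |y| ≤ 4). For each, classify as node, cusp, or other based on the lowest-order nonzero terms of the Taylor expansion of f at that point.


Singular points: {(3, -2)}; classification: node.

Compute partial derivatives:
  f_x = 3*x**2 + 2*x*y - 16*x - y**2 - 10*y + 17.
  f_y = x**2 - 2*x*y - 10*x - 3*y**2 - 4*y + 13.
Scan x_0 ∈ {−4, ..., 4}. For each x_0, f_y(x_0, y) is a polynomial in y; find its integer roots y ∈ {−4, ..., 4}, then test f_x and f at those candidates.
  x = -4: f_y(-4, y) = -3*y**2 + 4*y + 69; no integer root y with |y| ≤ 4.
  x = -3: f_y(-3, y) = -3*y**2 + 2*y + 52; no integer root y with |y| ≤ 4.
  x = -2: f_y(-2, y) = 37 - 3*y**2; no integer root y with |y| ≤ 4.
  x = -1: f_y(-1, y) = -3*y**2 - 2*y + 24; no integer root y with |y| ≤ 4.
  x = 0: f_y(0, y) = -3*y**2 - 4*y + 13; no integer root y with |y| ≤ 4.
  x = 1: f_y(1, y) = -3*y**2 - 6*y + 4; no integer root y with |y| ≤ 4.
  x = 2: f_y(2, y) = -3*y**2 - 8*y - 3; no integer root y with |y| ≤ 4.
  x = 3: f_y(3, y) = -3*y**2 - 10*y - 8; vanishes at y ∈ {-2}. (3, -2): f_x = 0, f = 0 — SINGULAR.
  x = 4: f_y(4, y) = -3*y**2 - 12*y - 11; no integer root y with |y| ≤ 4.
Only singular point on the grid: (3, -2).
Classify: substitute x = 3 + u, y = -2 + v and expand: f = u**3 + u**2*v - u**2 - u*v**2 - v**3 + v**2.
No constant or linear terms (consistent with a singular point). Quadratic part: -u**2 + v**2. Cubic part: u**3 + u**2*v - u*v**2 - v**3.
The quadratic part v**2 - u**2 = (v − u)(v + u) splits into two distinct linear factors, so there are two distinct tangent lines y − -2 = ±(x − 3) — this is a node (ordinary double point).
Classification: node.


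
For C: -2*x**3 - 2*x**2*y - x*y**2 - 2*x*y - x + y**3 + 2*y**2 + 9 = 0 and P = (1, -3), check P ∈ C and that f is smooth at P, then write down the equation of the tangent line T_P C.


Tangent line at P: 2*x + 17*y + 49 = 0.

Step 1: f(1, -3) = 0, so P lies on C.
Step 2: partial derivatives
  f_x(x, y) = -6*x**2 - 4*x*y - y**2 - 2*y - 1, f_y(x, y) = -2*x**2 - 2*x*y - 2*x + 3*y**2 + 4*y.
  f_x(P) = 2, f_y(P) = 17 (gradient nonzero, so P is smooth).
Step 3: tangent line at P: 2·(x − 1) + 17·(y − -3) = 0.
Expanding: 2*x + 17*y + 49 = 0.


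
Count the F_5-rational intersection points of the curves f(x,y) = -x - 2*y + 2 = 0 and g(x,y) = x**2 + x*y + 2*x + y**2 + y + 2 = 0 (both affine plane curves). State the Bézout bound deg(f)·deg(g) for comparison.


Common zeros: {(1, 3), (2, 0)}; count = 2; Bézout bound = 2.

deg(f) = 1, deg(g) = 2, so Bézout bound = 2.
Scan x ∈ F_5. For each x, list the y ∈ F_5 with f(x, y) ≡ 0 and those with g(x, y) ≡ 0 (mod 5); the common zeros in that column are the intersection.
  x = 0: f ≡ 0 at y ∈ {1}; g ≡ 0 at y ∈ ∅; common: ∅.
  x = 1: f ≡ 0 at y ∈ {3}; g ≡ 0 at y ∈ {0, 3}; common: {3}.
  x = 2: f ≡ 0 at y ∈ {0}; g ≡ 0 at y ∈ {0, 2}; common: {0}.
  x = 3: f ≡ 0 at y ∈ {2}; g ≡ 0 at y ∈ ∅; common: ∅.
  x = 4: f ≡ 0 at y ∈ {4}; g ≡ 0 at y ∈ {2, 3}; common: ∅.
Collecting: common zeros = {(1, 3), (2, 0)}, so the count is 2.
Comparison with the Bézout bound: 2 ≤ 2 = deg(f)·deg(g), as expected for curves with no common component (the bound is attained).


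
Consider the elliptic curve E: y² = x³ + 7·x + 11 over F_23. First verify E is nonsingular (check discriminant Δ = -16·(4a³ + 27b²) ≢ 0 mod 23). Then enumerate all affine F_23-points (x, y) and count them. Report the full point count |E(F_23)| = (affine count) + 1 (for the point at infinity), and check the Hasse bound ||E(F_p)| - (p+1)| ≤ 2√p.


Affine points = {(3, 6), (3, 17), (6, 4), (6, 19), (7, 9), (7, 14), (8, 2), (8, 21), (10, 0), (11, 4), (11, 19), (12, 11), (12, 12), (14, 1), (14, 22), (15, 8), (15, 15), (17, 11), (17, 12), (18, 9), (18, 14), (20, 3), (20, 20), (21, 9), (21, 14), (22, 7), (22, 16)}; affine count = 27; |E(F_23)| = 28.

Discriminant check: Δ ∝ 4a³ + 27b² = 4·7³ + 27·11² = 4·343 + 27·121 ≡ 16 (mod 23). Nonzero ⇒ E is nonsingular.
For each x ∈ F_23, compute rhs = x³ + 7·x + 11 mod 23, then count y ∈ F_23 with y² ≡ rhs.
  x = 0: rhs = 11, matching y values: none (0 points).
  x = 1: rhs = 19, matching y values: none (0 points).
  x = 2: rhs = 10, matching y values: none (0 points).
  x = 3: rhs = 13, matching y values: 6, 17 (2 points).
  x = 4: rhs = 11, matching y values: none (0 points).
  x = 5: rhs = 10, matching y values: none (0 points).
  x = 6: rhs = 16, matching y values: 4, 19 (2 points).
  x = 7: rhs = 12, matching y values: 9, 14 (2 points).
  x = 8: rhs = 4, matching y values: 2, 21 (2 points).
  x = 9: rhs = 21, matching y values: none (0 points).
  x = 10: rhs = 0, matching y values: 0 (1 points).
  x = 11: rhs = 16, matching y values: 4, 19 (2 points).
  x = 12: rhs = 6, matching y values: 11, 12 (2 points).
  x = 13: rhs = 22, matching y values: none (0 points).
  x = 14: rhs = 1, matching y values: 1, 22 (2 points).
  x = 15: rhs = 18, matching y values: 8, 15 (2 points).
  x = 16: rhs = 10, matching y values: none (0 points).
  x = 17: rhs = 6, matching y values: 11, 12 (2 points).
  x = 18: rhs = 12, matching y values: 9, 14 (2 points).
  x = 19: rhs = 11, matching y values: none (0 points).
  x = 20: rhs = 9, matching y values: 3, 20 (2 points).
  x = 21: rhs = 12, matching y values: 9, 14 (2 points).
  x = 22: rhs = 3, matching y values: 7, 16 (2 points).
Total affine count: 27.
Full point count |E(F_23)| = 27 + 1 = 28.
Hasse bound: |28 − (23+1)| = |4| = 4 ≤ 2√23 ≈ 9.5917 ✓.


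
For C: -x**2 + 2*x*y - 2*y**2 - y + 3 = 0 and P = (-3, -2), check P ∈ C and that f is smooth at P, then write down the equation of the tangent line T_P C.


Tangent line at P: 2*x + y + 8 = 0.

Step 1: f(-3, -2) = 0, so P lies on C.
Step 2: partial derivatives
  f_x(x, y) = -2*x + 2*y, f_y(x, y) = 2*x - 4*y - 1.
  f_x(P) = 2, f_y(P) = 1 (gradient nonzero, so P is smooth).
Step 3: tangent line at P: 2·(x − -3) + 1·(y − -2) = 0.
Expanding: 2*x + y + 8 = 0.


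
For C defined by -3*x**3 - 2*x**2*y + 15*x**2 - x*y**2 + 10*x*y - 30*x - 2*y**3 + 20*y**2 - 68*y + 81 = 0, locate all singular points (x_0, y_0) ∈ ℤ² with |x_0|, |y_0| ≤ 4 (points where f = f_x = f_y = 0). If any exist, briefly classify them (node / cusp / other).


Singular points: {(1, 3)}; classification: cusp.

Compute partial derivatives:
  f_x = -9*x**2 - 4*x*y + 30*x - y**2 + 10*y - 30.
  f_y = -2*x**2 - 2*x*y + 10*x - 6*y**2 + 40*y - 68.
Scan x_0 ∈ {−4, ..., 4}. For each x_0, f_y(x_0, y) is a polynomial in y; find its integer roots y ∈ {−4, ..., 4}, then test f_x and f at those candidates.
  x = -4: f_y(-4, y) = -6*y**2 + 48*y - 140; no integer root y with |y| ≤ 4.
  x = -3: f_y(-3, y) = -6*y**2 + 46*y - 116; no integer root y with |y| ≤ 4.
  x = -2: f_y(-2, y) = -6*y**2 + 44*y - 96; no integer root y with |y| ≤ 4.
  x = -1: f_y(-1, y) = -6*y**2 + 42*y - 80; no integer root y with |y| ≤ 4.
  x = 0: f_y(0, y) = -6*y**2 + 40*y - 68; no integer root y with |y| ≤ 4.
  x = 1: f_y(1, y) = -6*y**2 + 38*y - 60; vanishes at y ∈ {3}. (1, 3): f_x = 0, f = 0 — SINGULAR.
  x = 2: f_y(2, y) = -6*y**2 + 36*y - 56; no integer root y with |y| ≤ 4.
  x = 3: f_y(3, y) = -6*y**2 + 34*y - 56; no integer root y with |y| ≤ 4.
  x = 4: f_y(4, y) = -6*y**2 + 32*y - 60; no integer root y with |y| ≤ 4.
Only singular point on the grid: (1, 3).
Classify: substitute x = 1 + u, y = 3 + v and expand: f = -3*u**3 - 2*u**2*v - u*v**2 - 2*v**3 + v**2.
No constant or linear terms (consistent with a singular point). Quadratic part: v**2. Cubic part: -3*u**3 - 2*u**2*v - u*v**2 - 2*v**3.
The quadratic part v**2 is a perfect square, so there is a single (double) tangent line v = 0, i.e. y = 3. Restricting the cubic part to that line (v = 0) leaves -3*u**3 ≠ 0, so f is not divisible by v and the branch is v² ≈ 3*u**3 to lowest order — this is a cusp.
Classification: cusp.


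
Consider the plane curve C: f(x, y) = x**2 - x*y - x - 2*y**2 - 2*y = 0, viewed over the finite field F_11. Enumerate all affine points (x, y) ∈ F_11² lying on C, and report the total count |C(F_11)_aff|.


Affine F_11-points: {(0, 0), (0, 10), (1, 0), (1, 4), (4, 4), (5, 1), (8, 1), (8, 5), (9, 5), (9, 6)}; count = 10.

For each of the 121 pairs (x, y) ∈ F_11², evaluate f(x, y) mod 11. Record the zeros.
  x = 0: [0↦0, 1↦7, 2↦10, 3↦9, 4↦4, 5↦6, 6↦4, 7↦9, 8↦10, 9↦7, 10↦0]  zeros at y ∈ {0, 10}
  x = 1: [0↦0, 1↦6, 2↦8, 3↦6, 4↦0, 5↦1, 6↦9, 7↦2, 8↦2, 9↦9, 10↦1]  zeros at y ∈ {0, 4}
  x = 2: [0↦2, 1↦7, 2↦8, 3↦5, 4↦9, 5↦9, 6↦5, 7↦8, 8↦7, 9↦2, 10↦4]  zeros at y ∈ ∅
  x = 3: [0↦6, 1↦10, 2↦10, 3↦6, 4↦9, 5↦8, 6↦3, 7↦5, 8↦3, 9↦8, 10↦9]  zeros at y ∈ ∅
  x = 4: [0↦1, 1↦4, 2↦3, 3↦9, 4↦0, 5↦9, 6↦3, 7↦4, 8↦1, 9↦5, 10↦5]  zeros at y ∈ {4}
  x = 5: [0↦9, 1↦0, 2↦9, 3↦3, 4↦4, 5↦1, 6↦5, 7↦5, 8↦1, 9↦4, 10↦3]  zeros at y ∈ {1}
  x = 6: [0↦8, 1↦9, 2↦6, 3↦10, 4↦10, 5↦6, 6↦9, 7↦8, 8↦3, 9↦5, 10↦3]  zeros at y ∈ ∅
  x = 7: [0↦9, 1↦9, 2↦5, 3↦8, 4↦7, 5↦2, 6↦4, 7↦2, 8↦7, 9↦8, 10↦5]  zeros at y ∈ ∅
  x = 8: [0↦1, 1↦0, 2↦6, 3↦8, 4↦6, 5↦0, 6↦1, 7↦9, 8↦2, 9↦2, 10↦9]  zeros at y ∈ {1, 5}
  x = 9: [0↦6, 1↦4, 2↦9, 3↦10, 4↦7, 5↦0, 6↦0, 7↦7, 8↦10, 9↦9, 10↦4]  zeros at y ∈ {5, 6}
  x = 10: [0↦2, 1↦10, 2↦3, 3↦3, 4↦10, 5↦2, 6↦1, 7↦7, 8↦9, 9↦7, 10↦1]  zeros at y ∈ ∅
Collecting zeros: affine points = {(0, 0), (0, 10), (1, 0), (1, 4), (4, 4), (5, 1), (8, 1), (8, 5), (9, 5), (9, 6)}.
Total count |C(F_11)_aff| = 10.


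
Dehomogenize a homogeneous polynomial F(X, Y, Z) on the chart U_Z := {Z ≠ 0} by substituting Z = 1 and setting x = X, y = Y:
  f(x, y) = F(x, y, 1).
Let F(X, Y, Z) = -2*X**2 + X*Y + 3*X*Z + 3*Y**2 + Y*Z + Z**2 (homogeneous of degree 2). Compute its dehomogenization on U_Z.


f(x, y) = -2*x**2 + x*y + 3*x + 3*y**2 + y + 1

On U_Z we set Z = 1. Each monomial c·X^i·Y^j·Z^k in F becomes c·x^i·y^j·1^k = c·x^i·y^j.
Substituting Z = 1: F(X, Y, 1) = -2*x**2 + x*y + 3*x + 3*y**2 + y + 1.
Note: deg(f) ≤ deg(F) = 2; strict inequality happens when F is divisible by Z (lost terms).


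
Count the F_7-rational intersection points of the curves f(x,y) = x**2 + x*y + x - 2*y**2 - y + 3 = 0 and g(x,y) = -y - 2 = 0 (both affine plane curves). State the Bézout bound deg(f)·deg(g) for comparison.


Common zeros: ∅; count = 0; Bézout bound = 2.

deg(f) = 2, deg(g) = 1, so Bézout bound = 2.
Scan x ∈ F_7. For each x, list the y ∈ F_7 with f(x, y) ≡ 0 and those with g(x, y) ≡ 0 (mod 7); the common zeros in that column are the intersection.
  x = 0: f ≡ 0 at y ∈ {1, 2}; g ≡ 0 at y ∈ {5}; common: ∅.
  x = 1: f ≡ 0 at y ∈ ∅; g ≡ 0 at y ∈ {5}; common: ∅.
  x = 2: f ≡ 0 at y ∈ ∅; g ≡ 0 at y ∈ {5}; common: ∅.
  x = 3: f ≡ 0 at y ∈ ∅; g ≡ 0 at y ∈ {5}; common: ∅.
  x = 4: f ≡ 0 at y ∈ {2, 3}; g ≡ 0 at y ∈ {5}; common: ∅.
  x = 5: f ≡ 0 at y ∈ {1}; g ≡ 0 at y ∈ {5}; common: ∅.
  x = 6: f ≡ 0 at y ∈ {3}; g ≡ 0 at y ∈ {5}; common: ∅.
Collecting: common zeros = ∅, so the count is 0.
Comparison with the Bézout bound: 0 ≤ 2 = deg(f)·deg(g), as expected for curves with no common component (the affine F_7-count falls short of the bound because intersections may lie at infinity, over extension fields, or carry multiplicity).


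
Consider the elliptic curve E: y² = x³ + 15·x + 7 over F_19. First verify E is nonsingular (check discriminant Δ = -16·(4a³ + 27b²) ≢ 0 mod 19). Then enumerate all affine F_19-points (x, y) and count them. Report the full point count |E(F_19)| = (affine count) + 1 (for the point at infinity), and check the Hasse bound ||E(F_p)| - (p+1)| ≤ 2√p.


Affine points = {(0, 8), (0, 11), (1, 2), (1, 17), (2, 8), (2, 11), (4, 6), (4, 13), (5, 6), (5, 13), (6, 3), (6, 16), (9, 4), (9, 15), (10, 6), (10, 13), (13, 9), (13, 10), (14, 4), (14, 15), (15, 4), (15, 15), (16, 7), (16, 12), (17, 8), (17, 11)}; affine count = 26; |E(F_19)| = 27.

Discriminant check: Δ ∝ 4a³ + 27b² = 4·15³ + 27·7² = 4·3375 + 27·49 ≡ 3 (mod 19). Nonzero ⇒ E is nonsingular.
For each x ∈ F_19, compute rhs = x³ + 15·x + 7 mod 19, then count y ∈ F_19 with y² ≡ rhs.
  x = 0: rhs = 7, matching y values: 8, 11 (2 points).
  x = 1: rhs = 4, matching y values: 2, 17 (2 points).
  x = 2: rhs = 7, matching y values: 8, 11 (2 points).
  x = 3: rhs = 3, matching y values: none (0 points).
  x = 4: rhs = 17, matching y values: 6, 13 (2 points).
  x = 5: rhs = 17, matching y values: 6, 13 (2 points).
  x = 6: rhs = 9, matching y values: 3, 16 (2 points).
  x = 7: rhs = 18, matching y values: none (0 points).
  x = 8: rhs = 12, matching y values: none (0 points).
  x = 9: rhs = 16, matching y values: 4, 15 (2 points).
  x = 10: rhs = 17, matching y values: 6, 13 (2 points).
  x = 11: rhs = 2, matching y values: none (0 points).
  x = 12: rhs = 15, matching y values: none (0 points).
  x = 13: rhs = 5, matching y values: 9, 10 (2 points).
  x = 14: rhs = 16, matching y values: 4, 15 (2 points).
  x = 15: rhs = 16, matching y values: 4, 15 (2 points).
  x = 16: rhs = 11, matching y values: 7, 12 (2 points).
  x = 17: rhs = 7, matching y values: 8, 11 (2 points).
  x = 18: rhs = 10, matching y values: none (0 points).
Total affine count: 26.
Full point count |E(F_19)| = 26 + 1 = 27.
Hasse bound: |27 − (19+1)| = |7| = 7 ≤ 2√19 ≈ 8.7178 ✓.


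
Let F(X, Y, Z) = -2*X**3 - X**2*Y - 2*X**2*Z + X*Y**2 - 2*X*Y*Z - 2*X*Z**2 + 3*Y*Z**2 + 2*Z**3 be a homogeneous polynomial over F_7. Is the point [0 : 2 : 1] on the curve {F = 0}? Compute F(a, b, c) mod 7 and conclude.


F(0,2,1) ≡ 1 (mod 7); P is NOT on the curve.

Evaluate F(0, 2, 1) term-by-term (mod 7).
  -2*X**3 ↦ -2·0·1·1 = 0
  -X**2*Y ↦ -1·0·2·1 = 0
  -2*X**2*Z ↦ -2·0·1·1 = 0
  X*Y**2 ↦ 1·0·4·1 = 0
  -2*X*Y*Z ↦ -2·0·2·1 = 0
  -2*X*Z**2 ↦ -2·0·1·1 = 0
  3*Y*Z**2 ↦ 3·1·2·1 = 6
  2*Z**3 ↦ 2·1·1·1 = 2
Sum: F(0, 2, 1) = (0) + (0) + (0) + (0) + (0) + (0) + (6) + (2) = 8.
Reducing mod 7: 8 ≡ 1 (mod 7).
Since F(a, b, c) ≡ 1 ≠ 0 (mod 7), P does NOT lie on the curve.


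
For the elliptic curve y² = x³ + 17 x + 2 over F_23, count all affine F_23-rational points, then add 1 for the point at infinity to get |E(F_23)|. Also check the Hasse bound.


Affine points = {(0, 5), (0, 18), (7, 2), (7, 21), (8, 11), (8, 12), (11, 5), (11, 18), (12, 5), (12, 18), (16, 0), (17, 11), (17, 12), (19, 10), (19, 13), (20, 4), (20, 19), (21, 11), (21, 12)}; affine count = 19; |E(F_23)| = 20.

Discriminant check: Δ ∝ 4a³ + 27b² = 4·17³ + 27·2² = 4·4913 + 27·4 ≡ 3 (mod 23). Nonzero ⇒ E is nonsingular.
For each x ∈ F_23, compute rhs = x³ + 17·x + 2 mod 23, then count y ∈ F_23 with y² ≡ rhs.
  x = 0: rhs = 2, matching y values: 5, 18 (2 points).
  x = 1: rhs = 20, matching y values: none (0 points).
  x = 2: rhs = 21, matching y values: none (0 points).
  x = 3: rhs = 11, matching y values: none (0 points).
  x = 4: rhs = 19, matching y values: none (0 points).
  x = 5: rhs = 5, matching y values: none (0 points).
  x = 6: rhs = 21, matching y values: none (0 points).
  x = 7: rhs = 4, matching y values: 2, 21 (2 points).
  x = 8: rhs = 6, matching y values: 11, 12 (2 points).
  x = 9: rhs = 10, matching y values: none (0 points).
  x = 10: rhs = 22, matching y values: none (0 points).
  x = 11: rhs = 2, matching y values: 5, 18 (2 points).
  x = 12: rhs = 2, matching y values: 5, 18 (2 points).
  x = 13: rhs = 5, matching y values: none (0 points).
  x = 14: rhs = 17, matching y values: none (0 points).
  x = 15: rhs = 21, matching y values: none (0 points).
  x = 16: rhs = 0, matching y values: 0 (1 points).
  x = 17: rhs = 6, matching y values: 11, 12 (2 points).
  x = 18: rhs = 22, matching y values: none (0 points).
  x = 19: rhs = 8, matching y values: 10, 13 (2 points).
  x = 20: rhs = 16, matching y values: 4, 19 (2 points).
  x = 21: rhs = 6, matching y values: 11, 12 (2 points).
  x = 22: rhs = 7, matching y values: none (0 points).
Total affine count: 19.
Full point count |E(F_23)| = 19 + 1 = 20.
Hasse bound: |20 − (23+1)| = |-4| = 4 ≤ 2√23 ≈ 9.5917 ✓.


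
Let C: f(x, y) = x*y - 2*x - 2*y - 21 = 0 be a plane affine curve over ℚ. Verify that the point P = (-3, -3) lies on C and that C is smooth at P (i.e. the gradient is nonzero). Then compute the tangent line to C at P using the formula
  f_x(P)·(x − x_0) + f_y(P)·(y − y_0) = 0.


Tangent line at P: -5*x - 5*y - 30 = 0.

Step 1: f(-3, -3) = 0, so P lies on C.
Step 2: partial derivatives
  f_x(x, y) = y - 2, f_y(x, y) = x - 2.
  f_x(P) = -5, f_y(P) = -5 (gradient nonzero, so P is smooth).
Step 3: tangent line at P: -5·(x − -3) + -5·(y − -3) = 0.
Expanding: -5*x - 5*y - 30 = 0.


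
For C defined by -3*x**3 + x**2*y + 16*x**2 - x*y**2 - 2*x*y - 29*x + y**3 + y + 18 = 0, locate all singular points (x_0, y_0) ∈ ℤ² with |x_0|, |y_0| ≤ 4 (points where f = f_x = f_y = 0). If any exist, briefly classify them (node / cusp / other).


Singular points: {(2, 1)}; classification: node.

Compute partial derivatives:
  f_x = -9*x**2 + 2*x*y + 32*x - y**2 - 2*y - 29.
  f_y = x**2 - 2*x*y - 2*x + 3*y**2 + 1.
Scan x_0 ∈ {−4, ..., 4}. For each x_0, f_y(x_0, y) is a polynomial in y; find its integer roots y ∈ {−4, ..., 4}, then test f_x and f at those candidates.
  x = -4: f_y(-4, y) = 3*y**2 + 8*y + 25; no integer root y with |y| ≤ 4.
  x = -3: f_y(-3, y) = 3*y**2 + 6*y + 16; no integer root y with |y| ≤ 4.
  x = -2: f_y(-2, y) = 3*y**2 + 4*y + 9; no integer root y with |y| ≤ 4.
  x = -1: f_y(-1, y) = 3*y**2 + 2*y + 4; no integer root y with |y| ≤ 4.
  x = 0: f_y(0, y) = 3*y**2 + 1; no integer root y with |y| ≤ 4.
  x = 1: f_y(1, y) = 3*y**2 - 2*y; vanishes at y ∈ {0}. (1, 0): f_x = -6 ≠ 0.
  x = 2: f_y(2, y) = 3*y**2 - 4*y + 1; vanishes at y ∈ {1}. (2, 1): f_x = 0, f = 0 — SINGULAR.
  x = 3: f_y(3, y) = 3*y**2 - 6*y + 4; no integer root y with |y| ≤ 4.
  x = 4: f_y(4, y) = 3*y**2 - 8*y + 9; no integer root y with |y| ≤ 4.
Only singular point on the grid: (2, 1).
Classify: substitute x = 2 + u, y = 1 + v and expand: f = -3*u**3 + u**2*v - u**2 - u*v**2 + v**3 + v**2.
No constant or linear terms (consistent with a singular point). Quadratic part: -u**2 + v**2. Cubic part: -3*u**3 + u**2*v - u*v**2 + v**3.
The quadratic part v**2 - u**2 = (v − u)(v + u) splits into two distinct linear factors, so there are two distinct tangent lines y − 1 = ±(x − 2) — this is a node (ordinary double point).
Classification: node.


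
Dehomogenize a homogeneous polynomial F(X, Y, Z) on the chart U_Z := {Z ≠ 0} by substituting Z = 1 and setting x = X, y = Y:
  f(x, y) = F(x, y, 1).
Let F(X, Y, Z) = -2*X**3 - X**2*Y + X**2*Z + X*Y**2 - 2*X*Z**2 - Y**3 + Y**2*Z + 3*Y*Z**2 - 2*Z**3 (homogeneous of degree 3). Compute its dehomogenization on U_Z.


f(x, y) = -2*x**3 - x**2*y + x**2 + x*y**2 - 2*x - y**3 + y**2 + 3*y - 2

On U_Z we set Z = 1. Each monomial c·X^i·Y^j·Z^k in F becomes c·x^i·y^j·1^k = c·x^i·y^j.
Substituting Z = 1: F(X, Y, 1) = -2*x**3 - x**2*y + x**2 + x*y**2 - 2*x - y**3 + y**2 + 3*y - 2.
Note: deg(f) ≤ deg(F) = 3; strict inequality happens when F is divisible by Z (lost terms).


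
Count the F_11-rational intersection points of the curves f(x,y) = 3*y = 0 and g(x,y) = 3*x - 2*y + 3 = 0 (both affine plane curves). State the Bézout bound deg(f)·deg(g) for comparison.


Common zeros: {(10, 0)}; count = 1; Bézout bound = 1.

deg(f) = 1, deg(g) = 1, so Bézout bound = 1.
Scan x ∈ F_11. For each x, list the y ∈ F_11 with f(x, y) ≡ 0 and those with g(x, y) ≡ 0 (mod 11); the common zeros in that column are the intersection.
  x = 0: f ≡ 0 at y ∈ {0}; g ≡ 0 at y ∈ {7}; common: ∅.
  x = 1: f ≡ 0 at y ∈ {0}; g ≡ 0 at y ∈ {3}; common: ∅.
  x = 2: f ≡ 0 at y ∈ {0}; g ≡ 0 at y ∈ {10}; common: ∅.
  x = 3: f ≡ 0 at y ∈ {0}; g ≡ 0 at y ∈ {6}; common: ∅.
  x = 4: f ≡ 0 at y ∈ {0}; g ≡ 0 at y ∈ {2}; common: ∅.
  x = 5: f ≡ 0 at y ∈ {0}; g ≡ 0 at y ∈ {9}; common: ∅.
  x = 6: f ≡ 0 at y ∈ {0}; g ≡ 0 at y ∈ {5}; common: ∅.
  x = 7: f ≡ 0 at y ∈ {0}; g ≡ 0 at y ∈ {1}; common: ∅.
  x = 8: f ≡ 0 at y ∈ {0}; g ≡ 0 at y ∈ {8}; common: ∅.
  x = 9: f ≡ 0 at y ∈ {0}; g ≡ 0 at y ∈ {4}; common: ∅.
  x = 10: f ≡ 0 at y ∈ {0}; g ≡ 0 at y ∈ {0}; common: {0}.
Collecting: common zeros = {(10, 0)}, so the count is 1.
Comparison with the Bézout bound: 1 ≤ 1 = deg(f)·deg(g), as expected for curves with no common component (the bound is attained).


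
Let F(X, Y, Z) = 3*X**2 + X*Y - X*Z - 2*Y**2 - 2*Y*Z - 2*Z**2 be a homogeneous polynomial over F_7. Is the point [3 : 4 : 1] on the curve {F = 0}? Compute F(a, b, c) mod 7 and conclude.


F(3,4,1) ≡ 1 (mod 7); P is NOT on the curve.

Evaluate F(3, 4, 1) term-by-term (mod 7).
  3*X**2 ↦ 3·9·1·1 = 27
  X*Y ↦ 1·3·4·1 = 12
  -X*Z ↦ -1·3·1·1 = -3
  -2*Y**2 ↦ -2·1·16·1 = -32
  -2*Y*Z ↦ -2·1·4·1 = -8
  -2*Z**2 ↦ -2·1·1·1 = -2
Sum: F(3, 4, 1) = (27) + (12) + (-3) + (-32) + (-8) + (-2) = -6.
Reducing mod 7: -6 ≡ 1 (mod 7).
Since F(a, b, c) ≡ 1 ≠ 0 (mod 7), P does NOT lie on the curve.


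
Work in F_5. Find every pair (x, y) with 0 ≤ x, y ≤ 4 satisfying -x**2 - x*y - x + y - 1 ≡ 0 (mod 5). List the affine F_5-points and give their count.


Affine F_5-points: {(0, 1), (2, 3), (3, 1), (4, 3)}; count = 4.

For each of the 25 pairs (x, y) ∈ F_5², evaluate f(x, y) mod 5. Record the zeros.
  x = 0: [0↦4, 1↦0, 2↦1, 3↦2, 4↦3]  zeros at y ∈ {1}
  x = 1: [0↦2, 1↦2, 2↦2, 3↦2, 4↦2]  zeros at y ∈ ∅
  x = 2: [0↦3, 1↦2, 2↦1, 3↦0, 4↦4]  zeros at y ∈ {3}
  x = 3: [0↦2, 1↦0, 2↦3, 3↦1, 4↦4]  zeros at y ∈ {1}
  x = 4: [0↦4, 1↦1, 2↦3, 3↦0, 4↦2]  zeros at y ∈ {3}
Collecting zeros: affine points = {(0, 1), (2, 3), (3, 1), (4, 3)}.
Total count |C(F_5)_aff| = 4.


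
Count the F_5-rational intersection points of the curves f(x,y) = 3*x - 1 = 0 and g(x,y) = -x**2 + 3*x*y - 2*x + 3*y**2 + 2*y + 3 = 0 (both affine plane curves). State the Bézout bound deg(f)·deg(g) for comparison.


Common zeros: {(2, 0), (2, 4)}; count = 2; Bézout bound = 2.

deg(f) = 1, deg(g) = 2, so Bézout bound = 2.
Scan x ∈ F_5. For each x, list the y ∈ F_5 with f(x, y) ≡ 0 and those with g(x, y) ≡ 0 (mod 5); the common zeros in that column are the intersection.
  x = 0: f ≡ 0 at y ∈ ∅; g ≡ 0 at y ∈ ∅; common: ∅.
  x = 1: f ≡ 0 at y ∈ ∅; g ≡ 0 at y ∈ {0}; common: ∅.
  x = 2: f ≡ 0 at y ∈ {0, 1, 2, 3, 4}; g ≡ 0 at y ∈ {0, 4}; common: {0, 4}.
  x = 3: f ≡ 0 at y ∈ ∅; g ≡ 0 at y ∈ {4}; common: ∅.
  x = 4: f ≡ 0 at y ∈ ∅; g ≡ 0 at y ∈ ∅; common: ∅.
Collecting: common zeros = {(2, 0), (2, 4)}, so the count is 2.
Comparison with the Bézout bound: 2 ≤ 2 = deg(f)·deg(g), as expected for curves with no common component (the bound is attained).


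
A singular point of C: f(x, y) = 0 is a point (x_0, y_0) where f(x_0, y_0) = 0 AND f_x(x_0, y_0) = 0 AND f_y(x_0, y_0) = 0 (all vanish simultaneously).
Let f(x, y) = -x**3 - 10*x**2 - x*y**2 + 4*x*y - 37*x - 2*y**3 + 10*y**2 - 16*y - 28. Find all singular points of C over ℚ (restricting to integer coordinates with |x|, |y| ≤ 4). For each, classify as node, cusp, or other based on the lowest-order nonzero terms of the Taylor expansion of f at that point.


Singular points: {(-3, 2)}; classification: node.

Compute partial derivatives:
  f_x = -3*x**2 - 20*x - y**2 + 4*y - 37.
  f_y = -2*x*y + 4*x - 6*y**2 + 20*y - 16.
Scan x_0 ∈ {−4, ..., 4}. For each x_0, f_y(x_0, y) is a polynomial in y; find its integer roots y ∈ {−4, ..., 4}, then test f_x and f at those candidates.
  x = -4: f_y(-4, y) = -6*y**2 + 28*y - 32; vanishes at y ∈ {2}. (-4, 2): f_x = -1 ≠ 0.
  x = -3: f_y(-3, y) = -6*y**2 + 26*y - 28; vanishes at y ∈ {2}. (-3, 2): f_x = 0, f = 0 — SINGULAR.
  x = -2: f_y(-2, y) = -6*y**2 + 24*y - 24; vanishes at y ∈ {2}. (-2, 2): f_x = -5 ≠ 0.
  x = -1: f_y(-1, y) = -6*y**2 + 22*y - 20; vanishes at y ∈ {2}. (-1, 2): f_x = -16 ≠ 0.
  x = 0: f_y(0, y) = -6*y**2 + 20*y - 16; vanishes at y ∈ {2}. (0, 2): f_x = -33 ≠ 0.
  x = 1: f_y(1, y) = -6*y**2 + 18*y - 12; vanishes at y ∈ {1, 2}. (1, 1): f_x = -57 ≠ 0; (1, 2): f_x = -56 ≠ 0.
  x = 2: f_y(2, y) = -6*y**2 + 16*y - 8; vanishes at y ∈ {2}. (2, 2): f_x = -85 ≠ 0.
  x = 3: f_y(3, y) = -6*y**2 + 14*y - 4; vanishes at y ∈ {2}. (3, 2): f_x = -120 ≠ 0.
  x = 4: f_y(4, y) = -6*y**2 + 12*y; vanishes at y ∈ {0, 2}. (4, 0): f_x = -165 ≠ 0; (4, 2): f_x = -161 ≠ 0.
Only singular point on the grid: (-3, 2).
Classify: substitute x = -3 + u, y = 2 + v and expand: f = -u**3 - u**2 - u*v**2 - 2*v**3 + v**2.
No constant or linear terms (consistent with a singular point). Quadratic part: -u**2 + v**2. Cubic part: -u**3 - u*v**2 - 2*v**3.
The quadratic part v**2 - u**2 = (v − u)(v + u) splits into two distinct linear factors, so there are two distinct tangent lines y − 2 = ±(x − -3) — this is a node (ordinary double point).
Classification: node.


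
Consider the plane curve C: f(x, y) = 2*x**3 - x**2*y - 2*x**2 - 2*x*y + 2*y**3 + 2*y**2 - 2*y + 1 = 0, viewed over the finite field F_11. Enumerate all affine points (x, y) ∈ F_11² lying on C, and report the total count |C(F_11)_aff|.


Affine F_11-points: {(1, 1), (5, 7), (7, 1), (7, 8), (8, 10), (10, 1), (10, 3), (10, 6)}; count = 8.

For each of the 121 pairs (x, y) ∈ F_11², evaluate f(x, y) mod 11. Record the zeros.
  x = 0: [0↦1, 1↦3, 2↦10, 3↦1, 4↦10, 5↦5, 6↦9, 7↦1, 8↦4, 9↦8, 10↦3]  zeros at y ∈ ∅
  x = 1: [0↦1, 1↦0, 2↦4, 3↦3, 4↦9, 5↦1, 6↦2, 7↦2, 8↦2, 9↦3, 10↦6]  zeros at y ∈ {1}
  x = 2: [0↦9, 1↦3, 2↦2, 3↦7, 4↦8, 5↦6, 6↦2, 7↦8, 8↦3, 9↦10, 10↦8]  zeros at y ∈ ∅
  x = 3: [0↦4, 1↦2, 2↦5, 3↦3, 4↦8, 5↦10, 6↦10, 7↦9, 8↦8, 9↦8, 10↦10]  zeros at y ∈ ∅
  x = 4: [0↦9, 1↦9, 2↦3, 3↦3, 4↦10, 5↦3, 6↦5, 7↦6, 8↦7, 9↦9, 10↦2]  zeros at y ∈ ∅
  x = 5: [0↦3, 1↦3, 2↦8, 3↦8, 4↦4, 5↦8, 6↦10, 7↦0, 8↦1, 9↦3, 10↦7]  zeros at y ∈ {7}
  x = 6: [0↦9, 1↦7, 2↦10, 3↦8, 4↦2, 5↦4, 6↦4, 7↦3, 8↦2, 9↦2, 10↦4]  zeros at y ∈ ∅
  x = 7: [0↦6, 1↦0, 2↦10, 3↦4, 4↦5, 5↦3, 6↦10, 7↦5, 8↦0, 9↦7, 10↦5]  zeros at y ∈ {1, 8}
  x = 8: [0↦6, 1↦5, 2↦9, 3↦8, 4↦3, 5↦6, 6↦7, 7↦7, 8↦7, 9↦8, 10↦0]  zeros at y ∈ {10}
  x = 9: [0↦10, 1↦1, 2↦8, 3↦10, 4↦8, 5↦3, 6↦7, 7↦10, 8↦2, 9↦6, 10↦1]  zeros at y ∈ ∅
  x = 10: [0↦8, 1↦0, 2↦8, 3↦0, 4↦10, 5↦6, 6↦0, 7↦4, 8↦8, 9↦2, 10↦9]  zeros at y ∈ {1, 3, 6}
Collecting zeros: affine points = {(1, 1), (5, 7), (7, 1), (7, 8), (8, 10), (10, 1), (10, 3), (10, 6)}.
Total count |C(F_11)_aff| = 8.


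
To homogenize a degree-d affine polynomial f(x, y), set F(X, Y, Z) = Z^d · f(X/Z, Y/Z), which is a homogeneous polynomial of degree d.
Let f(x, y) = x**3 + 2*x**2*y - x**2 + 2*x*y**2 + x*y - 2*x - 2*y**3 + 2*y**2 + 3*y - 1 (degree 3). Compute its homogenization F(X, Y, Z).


F(X, Y, Z) = X**3 + 2*X**2*Y - X**2*Z + 2*X*Y**2 + X*Y*Z - 2*X*Z**2 - 2*Y**3 + 2*Y**2*Z + 3*Y*Z**2 - Z**3

deg(f) = 3.
Substitute x = X/Z, y = Y/Z into f, then multiply by Z^3.
  monomial 1·x^3·y^0 ↦ 1·X^3·Y^0·Z^0.
  monomial 2·x^2·y^1 ↦ 2·X^2·Y^1·Z^0.
  monomial -1·x^2·y^0 ↦ -1·X^2·Y^0·Z^1.
  monomial 2·x^1·y^2 ↦ 2·X^1·Y^2·Z^0.
  monomial 1·x^1·y^1 ↦ 1·X^1·Y^1·Z^1.
  monomial -2·x^1·y^0 ↦ -2·X^1·Y^0·Z^2.
  monomial -2·x^0·y^3 ↦ -2·X^0·Y^3·Z^0.
  monomial 2·x^0·y^2 ↦ 2·X^0·Y^2·Z^1.
  monomial 3·x^0·y^1 ↦ 3·X^0·Y^1·Z^2.
  monomial -1·x^0·y^0 ↦ -1·X^0·Y^0·Z^3.
Collecting: F(X, Y, Z) = X**3 + 2*X**2*Y - X**2*Z + 2*X*Y**2 + X*Y*Z - 2*X*Z**2 - 2*Y**3 + 2*Y**2*Z + 3*Y*Z**2 - Z**3.


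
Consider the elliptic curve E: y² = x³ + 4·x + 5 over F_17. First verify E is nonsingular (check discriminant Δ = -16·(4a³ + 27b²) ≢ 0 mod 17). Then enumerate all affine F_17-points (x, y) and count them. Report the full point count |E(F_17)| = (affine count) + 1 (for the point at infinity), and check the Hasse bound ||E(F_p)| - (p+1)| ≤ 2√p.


Affine points = {(2, 2), (2, 15), (4, 0), (7, 6), (7, 11), (10, 5), (10, 12), (12, 8), (12, 9), (14, 0), (16, 0)}; affine count = 11; |E(F_17)| = 12.

Discriminant check: Δ ∝ 4a³ + 27b² = 4·4³ + 27·5² = 4·64 + 27·25 ≡ 13 (mod 17). Nonzero ⇒ E is nonsingular.
For each x ∈ F_17, compute rhs = x³ + 4·x + 5 mod 17, then count y ∈ F_17 with y² ≡ rhs.
  x = 0: rhs = 5, matching y values: none (0 points).
  x = 1: rhs = 10, matching y values: none (0 points).
  x = 2: rhs = 4, matching y values: 2, 15 (2 points).
  x = 3: rhs = 10, matching y values: none (0 points).
  x = 4: rhs = 0, matching y values: 0 (1 points).
  x = 5: rhs = 14, matching y values: none (0 points).
  x = 6: rhs = 7, matching y values: none (0 points).
  x = 7: rhs = 2, matching y values: 6, 11 (2 points).
  x = 8: rhs = 5, matching y values: none (0 points).
  x = 9: rhs = 5, matching y values: none (0 points).
  x = 10: rhs = 8, matching y values: 5, 12 (2 points).
  x = 11: rhs = 3, matching y values: none (0 points).
  x = 12: rhs = 13, matching y values: 8, 9 (2 points).
  x = 13: rhs = 10, matching y values: none (0 points).
  x = 14: rhs = 0, matching y values: 0 (1 points).
  x = 15: rhs = 6, matching y values: none (0 points).
  x = 16: rhs = 0, matching y values: 0 (1 points).
Total affine count: 11.
Full point count |E(F_17)| = 11 + 1 = 12.
Hasse bound: |12 − (17+1)| = |-6| = 6 ≤ 2√17 ≈ 8.2462 ✓.


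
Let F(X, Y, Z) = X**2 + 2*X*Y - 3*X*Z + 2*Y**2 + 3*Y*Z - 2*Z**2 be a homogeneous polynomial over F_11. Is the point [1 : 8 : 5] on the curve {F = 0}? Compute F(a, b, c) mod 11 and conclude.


F(1,8,5) ≡ 2 (mod 11); P is NOT on the curve.

Evaluate F(1, 8, 5) term-by-term (mod 11).
  X**2 ↦ 1·1·1·1 = 1
  2*X*Y ↦ 2·1·8·1 = 16
  -3*X*Z ↦ -3·1·1·5 = -15
  2*Y**2 ↦ 2·1·64·1 = 128
  3*Y*Z ↦ 3·1·8·5 = 120
  -2*Z**2 ↦ -2·1·1·25 = -50
Sum: F(1, 8, 5) = (1) + (16) + (-15) + (128) + (120) + (-50) = 200.
Reducing mod 11: 200 ≡ 2 (mod 11).
Since F(a, b, c) ≡ 2 ≠ 0 (mod 11), P does NOT lie on the curve.


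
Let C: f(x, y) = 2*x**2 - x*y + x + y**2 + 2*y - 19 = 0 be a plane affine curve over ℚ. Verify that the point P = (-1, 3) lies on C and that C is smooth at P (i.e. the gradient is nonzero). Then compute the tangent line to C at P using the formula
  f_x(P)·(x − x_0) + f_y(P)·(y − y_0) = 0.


Tangent line at P: -6*x + 9*y - 33 = 0.

Step 1: f(-1, 3) = 0, so P lies on C.
Step 2: partial derivatives
  f_x(x, y) = 4*x - y + 1, f_y(x, y) = -x + 2*y + 2.
  f_x(P) = -6, f_y(P) = 9 (gradient nonzero, so P is smooth).
Step 3: tangent line at P: -6·(x − -1) + 9·(y − 3) = 0.
Expanding: -6*x + 9*y - 33 = 0.


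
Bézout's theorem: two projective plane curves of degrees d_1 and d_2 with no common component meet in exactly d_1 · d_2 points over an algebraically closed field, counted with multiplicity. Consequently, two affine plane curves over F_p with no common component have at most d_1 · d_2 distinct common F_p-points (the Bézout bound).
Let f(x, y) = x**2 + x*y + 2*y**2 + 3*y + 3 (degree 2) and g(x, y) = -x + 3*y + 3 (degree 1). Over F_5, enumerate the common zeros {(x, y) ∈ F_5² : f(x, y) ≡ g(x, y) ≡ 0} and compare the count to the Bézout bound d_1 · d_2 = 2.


Common zeros: {(1, 1), (2, 3)}; count = 2; Bézout bound = 2.

deg(f) = 2, deg(g) = 1, so Bézout bound = 2.
Scan x ∈ F_5. For each x, list the y ∈ F_5 with f(x, y) ≡ 0 and those with g(x, y) ≡ 0 (mod 5); the common zeros in that column are the intersection.
  x = 0: f ≡ 0 at y ∈ {3}; g ≡ 0 at y ∈ {4}; common: ∅.
  x = 1: f ≡ 0 at y ∈ {1, 2}; g ≡ 0 at y ∈ {1}; common: {1}.
  x = 2: f ≡ 0 at y ∈ {2, 3}; g ≡ 0 at y ∈ {3}; common: {3}.
  x = 3: f ≡ 0 at y ∈ {1}; g ≡ 0 at y ∈ {0}; common: ∅.
  x = 4: f ≡ 0 at y ∈ ∅; g ≡ 0 at y ∈ {2}; common: ∅.
Collecting: common zeros = {(1, 1), (2, 3)}, so the count is 2.
Comparison with the Bézout bound: 2 ≤ 2 = deg(f)·deg(g), as expected for curves with no common component (the bound is attained).
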